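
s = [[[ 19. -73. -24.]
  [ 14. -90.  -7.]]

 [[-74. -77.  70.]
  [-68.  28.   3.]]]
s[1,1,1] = 28.0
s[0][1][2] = -7.0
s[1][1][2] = 3.0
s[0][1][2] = -7.0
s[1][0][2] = 70.0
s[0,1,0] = 14.0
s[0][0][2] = -24.0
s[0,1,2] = -7.0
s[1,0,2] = 70.0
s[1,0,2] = 70.0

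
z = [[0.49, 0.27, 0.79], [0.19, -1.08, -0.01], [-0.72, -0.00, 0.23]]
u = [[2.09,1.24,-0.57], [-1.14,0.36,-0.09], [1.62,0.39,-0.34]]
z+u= [[2.58, 1.51, 0.22], [-0.95, -0.72, -0.1], [0.90, 0.39, -0.11]]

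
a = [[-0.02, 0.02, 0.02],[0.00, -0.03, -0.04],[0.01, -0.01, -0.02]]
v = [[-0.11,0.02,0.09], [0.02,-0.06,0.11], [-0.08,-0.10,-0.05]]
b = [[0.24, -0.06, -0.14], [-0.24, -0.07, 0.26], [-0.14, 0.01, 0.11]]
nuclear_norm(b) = 0.60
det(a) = -0.00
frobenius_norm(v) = 0.24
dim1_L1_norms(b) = [0.44, 0.57, 0.26]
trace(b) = 0.28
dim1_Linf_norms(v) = [0.11, 0.11, 0.1]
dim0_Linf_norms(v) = [0.11, 0.1, 0.11]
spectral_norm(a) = 0.06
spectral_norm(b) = 0.48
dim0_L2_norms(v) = [0.14, 0.12, 0.15]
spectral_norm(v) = 0.16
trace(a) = -0.07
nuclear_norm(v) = 0.40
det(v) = -0.00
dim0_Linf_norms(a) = [0.02, 0.03, 0.04]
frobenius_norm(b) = 0.49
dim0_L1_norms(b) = [0.62, 0.14, 0.51]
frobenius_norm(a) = 0.07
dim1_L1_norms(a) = [0.06, 0.07, 0.04]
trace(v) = -0.22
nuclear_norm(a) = 0.09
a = b @ v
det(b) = -0.00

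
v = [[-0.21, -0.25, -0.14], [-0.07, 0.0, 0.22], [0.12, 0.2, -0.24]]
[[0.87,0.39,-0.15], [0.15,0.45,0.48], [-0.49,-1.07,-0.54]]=v@[[-2.76, 0.18, -0.62], [-1.04, -2.91, 0.03], [-0.19, 2.11, 1.98]]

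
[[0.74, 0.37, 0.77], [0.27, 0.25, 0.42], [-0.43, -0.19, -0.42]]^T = [[0.74, 0.27, -0.43], [0.37, 0.25, -0.19], [0.77, 0.42, -0.42]]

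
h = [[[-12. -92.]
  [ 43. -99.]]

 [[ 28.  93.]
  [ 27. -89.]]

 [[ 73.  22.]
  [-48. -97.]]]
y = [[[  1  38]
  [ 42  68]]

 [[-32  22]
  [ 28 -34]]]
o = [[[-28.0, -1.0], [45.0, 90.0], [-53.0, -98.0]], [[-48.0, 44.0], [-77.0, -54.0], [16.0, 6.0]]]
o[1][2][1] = 6.0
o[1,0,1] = 44.0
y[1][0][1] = 22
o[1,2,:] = [16.0, 6.0]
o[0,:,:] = [[-28.0, -1.0], [45.0, 90.0], [-53.0, -98.0]]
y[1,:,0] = [-32, 28]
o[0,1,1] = 90.0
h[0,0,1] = -92.0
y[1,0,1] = 22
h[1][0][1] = 93.0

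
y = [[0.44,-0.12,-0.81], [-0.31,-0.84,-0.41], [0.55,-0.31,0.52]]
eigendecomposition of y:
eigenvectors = [[0.74+0.00j, 0.74-0.00j, (0.17+0j)], [(-0.04+0.21j), -0.04-0.21j, 0.98+0.00j], [(-0.08-0.63j), -0.08+0.63j, (0.14+0j)]]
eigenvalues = [(0.54+0.66j), (0.54-0.66j), (-0.95+0j)]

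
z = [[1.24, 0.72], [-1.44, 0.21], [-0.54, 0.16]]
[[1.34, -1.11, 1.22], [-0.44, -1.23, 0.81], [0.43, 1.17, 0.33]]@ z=[[2.6,  0.93], [0.79,  -0.45], [-1.33,  0.61]]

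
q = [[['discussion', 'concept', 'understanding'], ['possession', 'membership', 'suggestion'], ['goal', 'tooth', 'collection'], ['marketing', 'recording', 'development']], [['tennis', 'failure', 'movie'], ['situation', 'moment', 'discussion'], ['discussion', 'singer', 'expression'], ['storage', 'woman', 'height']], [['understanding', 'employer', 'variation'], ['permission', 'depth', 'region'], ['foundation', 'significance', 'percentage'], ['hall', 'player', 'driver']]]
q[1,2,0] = 'discussion'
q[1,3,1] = 'woman'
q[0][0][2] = 'understanding'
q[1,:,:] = [['tennis', 'failure', 'movie'], ['situation', 'moment', 'discussion'], ['discussion', 'singer', 'expression'], ['storage', 'woman', 'height']]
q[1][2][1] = 'singer'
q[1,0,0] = 'tennis'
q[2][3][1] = 'player'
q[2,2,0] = 'foundation'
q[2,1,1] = 'depth'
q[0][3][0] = 'marketing'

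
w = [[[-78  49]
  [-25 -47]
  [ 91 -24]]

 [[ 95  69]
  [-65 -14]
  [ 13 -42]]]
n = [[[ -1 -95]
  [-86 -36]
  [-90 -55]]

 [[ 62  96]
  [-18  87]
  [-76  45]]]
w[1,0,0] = 95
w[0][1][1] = -47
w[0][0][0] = -78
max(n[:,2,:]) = 45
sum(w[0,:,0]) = -12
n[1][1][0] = -18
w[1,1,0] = -65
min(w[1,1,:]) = -65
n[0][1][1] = -36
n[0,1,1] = -36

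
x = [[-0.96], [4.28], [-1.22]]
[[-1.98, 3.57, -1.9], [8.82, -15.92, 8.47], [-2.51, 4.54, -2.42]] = x@[[2.06, -3.72, 1.98]]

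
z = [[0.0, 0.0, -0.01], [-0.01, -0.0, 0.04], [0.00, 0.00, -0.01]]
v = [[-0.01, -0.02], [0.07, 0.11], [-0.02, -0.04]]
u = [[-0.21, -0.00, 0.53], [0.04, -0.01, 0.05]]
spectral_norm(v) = 0.14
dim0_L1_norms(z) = [0.01, 0.0, 0.06]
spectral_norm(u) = 0.57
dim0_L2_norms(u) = [0.21, 0.01, 0.53]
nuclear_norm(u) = 0.63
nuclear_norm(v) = 0.14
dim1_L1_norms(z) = [0.01, 0.05, 0.01]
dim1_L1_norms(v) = [0.03, 0.18, 0.06]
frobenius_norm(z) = 0.04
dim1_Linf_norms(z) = [0.01, 0.04, 0.01]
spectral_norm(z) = 0.04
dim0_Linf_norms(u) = [0.21, 0.01, 0.53]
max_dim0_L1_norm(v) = 0.17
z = v @ u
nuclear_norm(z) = 0.05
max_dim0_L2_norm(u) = 0.53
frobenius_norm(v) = 0.14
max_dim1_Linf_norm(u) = 0.53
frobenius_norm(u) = 0.57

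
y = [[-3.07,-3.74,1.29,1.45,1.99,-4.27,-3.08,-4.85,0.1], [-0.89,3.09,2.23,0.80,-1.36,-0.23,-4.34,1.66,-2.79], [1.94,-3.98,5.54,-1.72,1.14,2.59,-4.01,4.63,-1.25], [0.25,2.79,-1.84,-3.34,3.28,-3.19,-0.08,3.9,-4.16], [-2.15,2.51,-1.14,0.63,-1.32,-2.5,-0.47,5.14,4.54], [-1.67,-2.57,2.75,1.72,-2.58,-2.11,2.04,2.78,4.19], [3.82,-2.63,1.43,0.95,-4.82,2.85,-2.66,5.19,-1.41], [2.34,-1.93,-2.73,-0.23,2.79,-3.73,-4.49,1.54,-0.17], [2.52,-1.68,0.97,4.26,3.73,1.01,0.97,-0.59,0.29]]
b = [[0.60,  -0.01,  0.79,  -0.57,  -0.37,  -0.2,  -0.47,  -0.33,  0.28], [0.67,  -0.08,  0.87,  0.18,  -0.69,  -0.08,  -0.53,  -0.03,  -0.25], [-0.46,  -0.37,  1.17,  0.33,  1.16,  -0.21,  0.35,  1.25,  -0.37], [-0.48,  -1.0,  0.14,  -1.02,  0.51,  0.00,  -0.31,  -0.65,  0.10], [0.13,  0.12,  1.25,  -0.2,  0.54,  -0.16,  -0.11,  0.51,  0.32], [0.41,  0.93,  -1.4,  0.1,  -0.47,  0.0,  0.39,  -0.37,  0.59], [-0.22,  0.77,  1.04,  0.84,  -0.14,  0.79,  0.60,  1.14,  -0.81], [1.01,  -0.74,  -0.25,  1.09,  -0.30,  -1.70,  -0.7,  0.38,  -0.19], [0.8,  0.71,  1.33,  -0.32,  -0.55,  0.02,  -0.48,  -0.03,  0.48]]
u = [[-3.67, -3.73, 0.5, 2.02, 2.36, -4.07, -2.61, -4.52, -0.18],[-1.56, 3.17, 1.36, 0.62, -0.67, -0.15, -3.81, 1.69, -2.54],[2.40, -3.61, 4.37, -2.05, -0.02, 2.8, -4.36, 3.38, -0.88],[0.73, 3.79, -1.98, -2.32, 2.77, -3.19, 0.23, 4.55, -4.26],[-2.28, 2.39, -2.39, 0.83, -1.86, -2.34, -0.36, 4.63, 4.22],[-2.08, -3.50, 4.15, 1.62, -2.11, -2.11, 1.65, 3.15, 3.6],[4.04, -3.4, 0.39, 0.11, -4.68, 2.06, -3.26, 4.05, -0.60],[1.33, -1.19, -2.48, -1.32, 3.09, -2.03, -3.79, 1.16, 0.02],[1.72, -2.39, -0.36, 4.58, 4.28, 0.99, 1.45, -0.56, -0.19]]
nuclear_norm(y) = 66.94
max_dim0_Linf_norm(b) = 1.7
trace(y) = -2.04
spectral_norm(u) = 12.66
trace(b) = 2.67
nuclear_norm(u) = 64.81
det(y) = 8253028.64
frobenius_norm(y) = 25.13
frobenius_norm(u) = 24.34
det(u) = 4735206.42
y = b + u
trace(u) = -4.71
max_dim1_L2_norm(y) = 10.02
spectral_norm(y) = 13.40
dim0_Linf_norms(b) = [1.01, 1.0, 1.4, 1.09, 1.16, 1.7, 0.7, 1.25, 0.81]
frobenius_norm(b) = 5.82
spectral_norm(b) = 3.41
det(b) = 0.00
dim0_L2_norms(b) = [1.77, 1.92, 3.03, 1.88, 1.77, 1.91, 1.4, 1.98, 1.29]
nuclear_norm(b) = 12.84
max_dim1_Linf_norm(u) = 4.68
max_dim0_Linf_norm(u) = 4.68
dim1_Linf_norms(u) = [4.52, 3.81, 4.37, 4.55, 4.63, 4.15, 4.68, 3.79, 4.58]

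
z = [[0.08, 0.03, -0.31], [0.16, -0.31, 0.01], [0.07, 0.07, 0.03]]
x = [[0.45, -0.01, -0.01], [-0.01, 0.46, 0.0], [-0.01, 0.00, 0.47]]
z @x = [[0.04, 0.01, -0.15], [0.08, -0.14, 0.00], [0.03, 0.03, 0.01]]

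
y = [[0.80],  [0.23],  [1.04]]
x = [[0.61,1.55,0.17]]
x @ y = [[1.02]]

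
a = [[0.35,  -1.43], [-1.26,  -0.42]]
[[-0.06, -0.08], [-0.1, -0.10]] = a@[[0.06, 0.06],[0.06, 0.07]]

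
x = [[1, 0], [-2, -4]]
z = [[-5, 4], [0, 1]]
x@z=[[-5, 4], [10, -12]]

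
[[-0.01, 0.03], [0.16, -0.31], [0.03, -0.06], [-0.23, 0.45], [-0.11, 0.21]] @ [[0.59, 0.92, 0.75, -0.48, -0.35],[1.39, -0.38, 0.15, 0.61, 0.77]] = [[0.04, -0.02, -0.0, 0.02, 0.03], [-0.34, 0.26, 0.07, -0.27, -0.29], [-0.07, 0.05, 0.01, -0.05, -0.06], [0.49, -0.38, -0.11, 0.38, 0.43], [0.23, -0.18, -0.05, 0.18, 0.2]]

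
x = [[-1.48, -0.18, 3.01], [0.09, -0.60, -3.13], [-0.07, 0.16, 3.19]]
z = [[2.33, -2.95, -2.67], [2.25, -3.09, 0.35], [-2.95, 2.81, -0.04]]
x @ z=[[-12.73, 13.38, 3.77],[8.09, -7.21, -0.33],[-9.21, 8.68, 0.12]]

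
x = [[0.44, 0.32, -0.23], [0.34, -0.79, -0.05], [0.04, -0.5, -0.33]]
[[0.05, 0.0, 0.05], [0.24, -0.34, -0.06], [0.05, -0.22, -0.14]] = x @ [[0.32, -0.18, 0.15], [-0.18, 0.34, 0.12], [0.15, 0.12, 0.25]]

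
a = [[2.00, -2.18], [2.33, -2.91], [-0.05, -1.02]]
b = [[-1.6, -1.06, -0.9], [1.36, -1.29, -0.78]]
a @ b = [[-6.16, 0.69, -0.10], [-7.69, 1.28, 0.17], [-1.31, 1.37, 0.84]]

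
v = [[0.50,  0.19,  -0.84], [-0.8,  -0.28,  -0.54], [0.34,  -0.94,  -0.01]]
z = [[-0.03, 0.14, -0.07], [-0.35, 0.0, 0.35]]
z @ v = [[-0.15, 0.02, -0.05], [-0.06, -0.4, 0.29]]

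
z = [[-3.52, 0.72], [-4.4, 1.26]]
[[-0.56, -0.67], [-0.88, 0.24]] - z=[[2.96, -1.39], [3.52, -1.02]]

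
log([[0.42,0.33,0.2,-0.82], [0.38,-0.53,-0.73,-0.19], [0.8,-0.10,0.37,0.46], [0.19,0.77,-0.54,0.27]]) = [[-0.00+0.48j, -0.04-0.98j, -0.40-0.46j, (-0.68+0.33j)], [0.04-0.97j, 1.99j, -0.43+0.94j, (-0.65-0.67j)], [0.41-0.46j, 0.42+0.94j, (-0+0.44j), (0.67-0.32j)], [0.68+0.32j, 0.65-0.66j, (-0.68-0.31j), (-0.01+0.22j)]]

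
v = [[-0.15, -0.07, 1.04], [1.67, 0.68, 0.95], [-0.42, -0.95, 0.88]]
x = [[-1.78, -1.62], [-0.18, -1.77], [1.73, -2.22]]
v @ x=[[2.08, -1.94],[-1.45, -6.02],[2.44, 0.41]]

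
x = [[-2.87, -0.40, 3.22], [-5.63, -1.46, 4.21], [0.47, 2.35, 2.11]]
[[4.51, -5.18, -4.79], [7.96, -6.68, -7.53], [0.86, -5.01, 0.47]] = x @ [[-1.26, 0.48, -0.02], [0.33, -1.05, 1.40], [0.32, -1.31, -1.33]]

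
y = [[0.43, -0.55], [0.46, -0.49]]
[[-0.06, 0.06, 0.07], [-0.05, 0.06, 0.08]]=y @ [[-0.04, 0.12, 0.19], [0.07, -0.01, 0.02]]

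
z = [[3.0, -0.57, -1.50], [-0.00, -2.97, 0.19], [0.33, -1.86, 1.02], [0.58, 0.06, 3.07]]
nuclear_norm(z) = 10.10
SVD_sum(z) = [[0.23, 0.76, -1.19], [-0.28, -0.93, 1.45], [-0.29, -0.95, 1.48], [-0.39, -1.29, 2.01]] + [[1.58, -1.97, -0.96],[1.23, -1.53, -0.75],[0.69, -0.87, -0.42],[-0.46, 0.58, 0.28]] + [[1.19, 0.64, 0.64],[-0.95, -0.51, -0.51],[-0.08, -0.04, -0.04],[1.44, 0.77, 0.78]]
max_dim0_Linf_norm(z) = 3.07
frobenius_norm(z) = 5.90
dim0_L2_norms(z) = [3.07, 3.55, 3.57]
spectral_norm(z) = 3.76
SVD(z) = [[0.38,  0.73,  -0.57],  [-0.46,  0.57,  0.45],  [-0.47,  0.32,  0.04],  [-0.64,  -0.21,  -0.69]] @ diag([3.7588762432396163, 3.7081652395376135, 2.6317408581191652]) @ [[0.16, 0.53, -0.83], [0.58, -0.73, -0.35], [-0.8, -0.43, -0.43]]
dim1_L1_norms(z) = [5.07, 3.16, 3.21, 3.71]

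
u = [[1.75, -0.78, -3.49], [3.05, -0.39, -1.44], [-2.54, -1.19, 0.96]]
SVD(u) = [[-0.66, 0.70, -0.26],[-0.59, -0.28, 0.75],[0.46, 0.66, 0.60]] @ diag([5.486448372216642, 2.2703599862851984, 0.9554317305158134]) @ [[-0.75, 0.04, 0.66], [-0.57, -0.54, -0.62], [0.33, -0.84, 0.43]]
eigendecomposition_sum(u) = [[(2.18+0j), (0.18-0j), (-2.19+0j)],[1.99+0.00j, (0.17-0j), (-1.99+0j)],[-2.20-0.00j, (-0.18+0j), (2.21-0j)]] + [[(-0.22+0.38j), -0.48-0.51j, (-0.65-0.08j)],[(0.53+0.02j), (-0.28+0.81j), 0.28+0.75j],[-0.17+0.38j, -0.50-0.44j, (-0.62-0.02j)]] + [[-0.22-0.38j, -0.48+0.51j, (-0.65+0.08j)], [(0.53-0.02j), (-0.28-0.81j), 0.28-0.75j], [-0.17-0.38j, -0.50+0.44j, -0.62+0.02j]]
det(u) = 11.90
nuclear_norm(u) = 8.71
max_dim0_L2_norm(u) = 4.34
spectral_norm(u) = 5.49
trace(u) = 2.32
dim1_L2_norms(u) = [3.98, 3.4, 2.96]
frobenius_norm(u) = 6.01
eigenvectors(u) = [[(0.59+0j), (-0.25+0.48j), (-0.25-0.48j)],[(0.54+0j), (0.66+0j), (0.66-0j)],[(-0.6+0j), -0.19+0.48j, (-0.19-0.48j)]]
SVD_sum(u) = [[2.74, -0.14, -2.39], [2.45, -0.12, -2.14], [-1.88, 0.09, 1.64]] + [[-0.91, -0.85, -0.99],[0.36, 0.34, 0.39],[-0.85, -0.80, -0.93]] + [[-0.08,0.21,-0.11], [0.24,-0.61,0.31], [0.19,-0.48,0.24]]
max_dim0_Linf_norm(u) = 3.49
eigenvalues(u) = [(4.56+0j), (-1.12+1.17j), (-1.12-1.17j)]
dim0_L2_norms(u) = [4.34, 1.48, 3.9]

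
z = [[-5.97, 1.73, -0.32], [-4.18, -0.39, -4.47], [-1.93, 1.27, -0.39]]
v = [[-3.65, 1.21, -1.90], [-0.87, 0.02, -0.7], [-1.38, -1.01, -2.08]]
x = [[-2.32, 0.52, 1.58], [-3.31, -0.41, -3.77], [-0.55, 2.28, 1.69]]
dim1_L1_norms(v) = [6.76, 1.59, 4.47]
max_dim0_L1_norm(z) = 12.08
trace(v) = -5.71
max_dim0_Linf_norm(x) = 3.77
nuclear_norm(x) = 10.21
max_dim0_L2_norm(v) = 4.0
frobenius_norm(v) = 5.19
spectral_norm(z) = 8.26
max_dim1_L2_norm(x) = 5.03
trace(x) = -1.04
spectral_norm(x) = 5.19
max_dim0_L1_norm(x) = 7.04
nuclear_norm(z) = 12.58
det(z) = -20.75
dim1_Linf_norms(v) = [3.65, 0.87, 2.08]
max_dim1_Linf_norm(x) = 3.77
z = x + v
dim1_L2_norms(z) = [6.22, 6.13, 2.34]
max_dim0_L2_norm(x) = 4.42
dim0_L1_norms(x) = [6.18, 3.21, 7.04]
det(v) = -0.01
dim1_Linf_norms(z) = [5.97, 4.47, 1.93]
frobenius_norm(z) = 9.05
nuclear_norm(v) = 6.67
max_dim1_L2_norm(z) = 6.22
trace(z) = -6.75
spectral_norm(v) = 4.86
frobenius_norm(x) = 6.47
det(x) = -26.63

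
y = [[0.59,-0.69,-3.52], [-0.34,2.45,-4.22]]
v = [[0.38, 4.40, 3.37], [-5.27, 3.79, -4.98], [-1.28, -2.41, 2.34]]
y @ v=[[8.37, 8.46, -2.81], [-7.64, 17.96, -23.22]]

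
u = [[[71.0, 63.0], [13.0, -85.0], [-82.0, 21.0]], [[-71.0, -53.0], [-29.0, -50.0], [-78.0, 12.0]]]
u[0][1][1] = -85.0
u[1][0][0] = -71.0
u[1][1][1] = -50.0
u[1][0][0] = -71.0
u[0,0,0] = 71.0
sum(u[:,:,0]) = -176.0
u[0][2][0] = -82.0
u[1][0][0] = -71.0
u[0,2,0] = -82.0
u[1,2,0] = -78.0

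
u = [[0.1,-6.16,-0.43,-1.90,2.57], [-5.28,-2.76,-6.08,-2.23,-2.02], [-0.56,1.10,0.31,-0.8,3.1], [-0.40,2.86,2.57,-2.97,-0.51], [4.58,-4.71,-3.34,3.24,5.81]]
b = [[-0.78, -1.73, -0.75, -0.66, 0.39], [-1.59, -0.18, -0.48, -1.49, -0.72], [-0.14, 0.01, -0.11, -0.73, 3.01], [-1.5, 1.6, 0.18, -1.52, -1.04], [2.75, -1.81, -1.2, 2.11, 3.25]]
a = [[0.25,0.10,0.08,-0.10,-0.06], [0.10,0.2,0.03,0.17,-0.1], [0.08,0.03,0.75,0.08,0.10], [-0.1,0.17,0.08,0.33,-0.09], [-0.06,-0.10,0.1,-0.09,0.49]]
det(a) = -0.00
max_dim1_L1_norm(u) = 21.68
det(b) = -0.26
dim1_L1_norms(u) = [11.16, 18.37, 5.87, 9.31, 21.68]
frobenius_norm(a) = 1.10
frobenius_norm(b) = 7.45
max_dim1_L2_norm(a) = 0.77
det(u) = 2452.44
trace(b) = 0.66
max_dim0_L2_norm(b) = 4.62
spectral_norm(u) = 11.61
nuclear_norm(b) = 12.42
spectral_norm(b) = 6.32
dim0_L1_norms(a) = [0.59, 0.6, 1.04, 0.77, 0.84]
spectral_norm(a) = 0.80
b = a @ u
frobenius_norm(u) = 16.26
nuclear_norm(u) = 30.92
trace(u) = 0.49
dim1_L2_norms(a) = [0.3, 0.3, 0.77, 0.4, 0.52]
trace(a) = 2.02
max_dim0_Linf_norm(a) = 0.75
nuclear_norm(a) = 2.02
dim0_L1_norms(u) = [10.92, 17.59, 12.73, 11.14, 14.01]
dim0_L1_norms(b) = [6.76, 5.33, 2.72, 6.51, 8.41]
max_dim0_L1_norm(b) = 8.41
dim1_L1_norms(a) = [0.59, 0.6, 1.04, 0.77, 0.84]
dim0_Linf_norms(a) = [0.25, 0.2, 0.75, 0.33, 0.49]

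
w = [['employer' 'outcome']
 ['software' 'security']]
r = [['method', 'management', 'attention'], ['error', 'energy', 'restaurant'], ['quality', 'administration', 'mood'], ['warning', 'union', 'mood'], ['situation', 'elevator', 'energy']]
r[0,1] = 'management'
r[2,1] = 'administration'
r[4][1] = 'elevator'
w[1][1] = 'security'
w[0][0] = 'employer'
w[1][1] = 'security'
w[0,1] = 'outcome'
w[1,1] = 'security'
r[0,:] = ['method', 'management', 'attention']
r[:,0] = ['method', 'error', 'quality', 'warning', 'situation']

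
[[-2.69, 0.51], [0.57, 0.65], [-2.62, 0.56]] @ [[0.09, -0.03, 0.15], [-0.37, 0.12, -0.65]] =[[-0.43, 0.14, -0.74], [-0.19, 0.06, -0.34], [-0.44, 0.15, -0.76]]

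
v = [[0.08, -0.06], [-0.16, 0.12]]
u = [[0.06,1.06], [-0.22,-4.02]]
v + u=[[0.14, 1.0], [-0.38, -3.90]]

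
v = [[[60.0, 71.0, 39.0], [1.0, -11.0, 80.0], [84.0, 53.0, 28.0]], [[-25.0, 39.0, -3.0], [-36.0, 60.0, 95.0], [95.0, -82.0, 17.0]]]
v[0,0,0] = 60.0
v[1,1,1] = 60.0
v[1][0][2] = -3.0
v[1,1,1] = 60.0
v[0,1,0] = 1.0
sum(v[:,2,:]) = 195.0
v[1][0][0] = -25.0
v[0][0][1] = 71.0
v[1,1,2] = 95.0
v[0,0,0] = 60.0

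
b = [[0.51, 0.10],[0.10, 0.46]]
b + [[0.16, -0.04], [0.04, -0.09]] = [[0.67, 0.06],[0.14, 0.37]]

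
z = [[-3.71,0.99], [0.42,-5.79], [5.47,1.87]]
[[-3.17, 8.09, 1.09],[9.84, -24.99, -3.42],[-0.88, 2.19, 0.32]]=z @ [[0.41, -1.05, -0.14],[-1.67, 4.24, 0.58]]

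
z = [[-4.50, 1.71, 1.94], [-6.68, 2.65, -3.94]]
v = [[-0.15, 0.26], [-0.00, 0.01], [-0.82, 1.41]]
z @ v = [[-0.92, 1.58], [4.23, -7.27]]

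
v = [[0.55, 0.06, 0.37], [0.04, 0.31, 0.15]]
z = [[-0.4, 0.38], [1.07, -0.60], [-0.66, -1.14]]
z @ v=[[-0.20, 0.09, -0.09],[0.56, -0.12, 0.31],[-0.41, -0.39, -0.42]]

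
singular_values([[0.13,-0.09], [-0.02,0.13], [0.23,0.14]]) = [0.28, 0.19]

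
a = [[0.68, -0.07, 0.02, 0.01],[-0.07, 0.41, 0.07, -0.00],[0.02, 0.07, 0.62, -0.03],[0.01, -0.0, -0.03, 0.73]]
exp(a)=[[1.98, -0.12, 0.03, 0.02], [-0.12, 1.51, 0.12, -0.0], [0.03, 0.12, 1.86, -0.06], [0.02, -0.00, -0.06, 2.08]]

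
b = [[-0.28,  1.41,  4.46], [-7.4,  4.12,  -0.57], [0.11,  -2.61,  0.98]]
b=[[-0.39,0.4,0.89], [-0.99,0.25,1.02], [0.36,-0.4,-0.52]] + [[0.11, 1.01, 3.57], [-6.41, 3.87, -1.59], [-0.25, -2.21, 1.50]]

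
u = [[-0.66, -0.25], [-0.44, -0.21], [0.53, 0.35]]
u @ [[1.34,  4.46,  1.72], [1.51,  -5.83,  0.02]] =[[-1.26,-1.49,-1.14], [-0.91,-0.74,-0.76], [1.24,0.32,0.92]]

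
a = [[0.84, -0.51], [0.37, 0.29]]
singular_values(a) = [1.0, 0.43]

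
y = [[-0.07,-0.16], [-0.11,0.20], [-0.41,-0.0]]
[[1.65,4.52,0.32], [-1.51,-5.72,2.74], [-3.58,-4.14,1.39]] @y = [[-0.74, 0.64], [-0.39, -0.90], [0.14, -0.26]]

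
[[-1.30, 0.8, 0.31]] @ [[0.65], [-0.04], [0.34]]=[[-0.77]]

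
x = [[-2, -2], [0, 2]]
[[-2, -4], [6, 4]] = x@[[-2, 0], [3, 2]]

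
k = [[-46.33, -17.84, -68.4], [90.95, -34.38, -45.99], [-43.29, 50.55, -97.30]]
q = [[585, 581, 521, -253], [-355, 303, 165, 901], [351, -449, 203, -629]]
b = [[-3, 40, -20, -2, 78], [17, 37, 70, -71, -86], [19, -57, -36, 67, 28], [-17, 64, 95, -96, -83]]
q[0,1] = 581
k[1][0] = 90.95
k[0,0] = -46.33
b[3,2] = 95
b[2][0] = 19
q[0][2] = 521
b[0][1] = 40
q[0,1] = 581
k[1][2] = -45.99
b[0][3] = -2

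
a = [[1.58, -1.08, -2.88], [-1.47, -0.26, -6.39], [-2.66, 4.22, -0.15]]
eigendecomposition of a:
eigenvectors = [[(0.87+0j), (-0.34+0.01j), (-0.34-0.01j)], [(0.35+0j), (-0.77+0j), -0.77-0.00j], [-0.34+0.00j, 0.04+0.53j, (0.04-0.53j)]]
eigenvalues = [(2.27+0j), (-0.55+4.39j), (-0.55-4.39j)]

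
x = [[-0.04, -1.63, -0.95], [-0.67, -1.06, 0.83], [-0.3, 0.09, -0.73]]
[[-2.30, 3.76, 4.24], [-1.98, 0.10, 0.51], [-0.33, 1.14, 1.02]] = x @ [[1.11, -0.12, -0.06], [1.29, -1.33, -1.68], [0.16, -1.67, -1.58]]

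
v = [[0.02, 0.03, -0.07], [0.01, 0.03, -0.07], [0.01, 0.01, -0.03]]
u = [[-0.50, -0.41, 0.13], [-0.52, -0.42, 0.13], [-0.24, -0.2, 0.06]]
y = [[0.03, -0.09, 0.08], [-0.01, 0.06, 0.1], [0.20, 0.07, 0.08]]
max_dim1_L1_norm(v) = 0.12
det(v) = -0.00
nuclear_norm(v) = 0.12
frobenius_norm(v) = 0.11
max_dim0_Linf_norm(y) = 0.2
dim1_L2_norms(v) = [0.08, 0.08, 0.03]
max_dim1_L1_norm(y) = 0.35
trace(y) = 0.17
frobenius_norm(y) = 0.28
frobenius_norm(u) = 1.00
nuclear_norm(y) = 0.46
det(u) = 0.00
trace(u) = -0.86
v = u @ y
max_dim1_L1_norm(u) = 1.07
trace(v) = 0.02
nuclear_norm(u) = 1.01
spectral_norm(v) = 0.11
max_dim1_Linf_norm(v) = 0.07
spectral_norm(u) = 1.00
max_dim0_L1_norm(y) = 0.26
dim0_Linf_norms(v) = [0.02, 0.03, 0.07]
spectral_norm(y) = 0.23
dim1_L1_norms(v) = [0.12, 0.11, 0.05]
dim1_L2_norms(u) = [0.66, 0.68, 0.32]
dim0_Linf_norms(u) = [0.52, 0.42, 0.13]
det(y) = -0.00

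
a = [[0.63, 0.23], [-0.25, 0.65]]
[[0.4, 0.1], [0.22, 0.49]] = a@[[0.45,-0.10], [0.51,0.72]]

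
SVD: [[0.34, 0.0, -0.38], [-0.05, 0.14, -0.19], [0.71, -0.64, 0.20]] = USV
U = [[-0.2, -0.92, -0.33], [0.15, -0.36, 0.92], [-0.97, 0.13, 0.21]]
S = [1.01, 0.51, 0.01]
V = [[-0.76, 0.64, -0.15],[-0.39, -0.27, 0.88],[-0.52, -0.72, -0.45]]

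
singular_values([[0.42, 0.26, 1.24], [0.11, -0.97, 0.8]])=[1.57, 0.95]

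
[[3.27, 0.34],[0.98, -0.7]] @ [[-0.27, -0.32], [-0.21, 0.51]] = [[-0.95, -0.87], [-0.12, -0.67]]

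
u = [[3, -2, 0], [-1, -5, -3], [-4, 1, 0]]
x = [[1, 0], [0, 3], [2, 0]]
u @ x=[[3, -6], [-7, -15], [-4, 3]]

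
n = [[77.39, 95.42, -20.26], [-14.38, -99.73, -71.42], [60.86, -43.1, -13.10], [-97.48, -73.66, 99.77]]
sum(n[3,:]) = -71.36999999999999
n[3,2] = 99.77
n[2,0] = 60.86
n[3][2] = 99.77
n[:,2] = [-20.26, -71.42, -13.1, 99.77]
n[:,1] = [95.42, -99.73, -43.1, -73.66]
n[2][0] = 60.86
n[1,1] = -99.73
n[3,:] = [-97.48, -73.66, 99.77]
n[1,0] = -14.38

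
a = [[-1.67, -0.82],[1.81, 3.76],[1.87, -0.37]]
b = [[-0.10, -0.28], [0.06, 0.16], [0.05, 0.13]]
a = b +[[-1.57, -0.54], [1.75, 3.60], [1.82, -0.5]]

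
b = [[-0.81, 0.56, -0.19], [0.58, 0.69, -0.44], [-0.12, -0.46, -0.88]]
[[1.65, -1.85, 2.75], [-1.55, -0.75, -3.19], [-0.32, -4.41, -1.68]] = b@[[-2.18, 1.56, -3.86],[0.01, 0.50, 0.13],[0.66, 4.54, 2.37]]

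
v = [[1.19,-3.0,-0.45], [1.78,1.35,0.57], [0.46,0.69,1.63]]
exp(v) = [[-3.34, -3.6, -2.84], [2.23, -2.40, -0.1], [2.24, -0.65, 4.67]]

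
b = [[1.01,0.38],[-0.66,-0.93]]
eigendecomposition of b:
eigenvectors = [[0.94,-0.21],[-0.34,0.98]]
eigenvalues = [0.87, -0.79]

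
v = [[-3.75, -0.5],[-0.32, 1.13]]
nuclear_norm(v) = 4.95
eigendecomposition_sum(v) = [[-3.76, -0.38], [-0.24, -0.02]] + [[0.01, -0.12], [-0.08, 1.15]]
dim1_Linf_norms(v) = [3.75, 1.13]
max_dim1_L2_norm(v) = 3.78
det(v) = -4.40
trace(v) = -2.62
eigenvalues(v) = [-3.78, 1.16]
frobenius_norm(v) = 3.96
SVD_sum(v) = [[-3.76, -0.44],[-0.18, -0.02]] + [[0.01, -0.06], [-0.14, 1.15]]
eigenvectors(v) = [[-1.00, 0.1], [-0.07, -0.99]]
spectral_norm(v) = 3.79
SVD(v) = [[-1.0, -0.05], [-0.05, 1.0]] @ diag([3.7872949071912405, 1.161118980106385]) @ [[0.99, 0.12], [-0.12, 0.99]]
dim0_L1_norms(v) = [4.07, 1.63]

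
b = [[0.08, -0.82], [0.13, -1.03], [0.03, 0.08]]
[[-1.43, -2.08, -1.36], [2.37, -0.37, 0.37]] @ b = [[-0.43, 3.21], [0.15, -1.53]]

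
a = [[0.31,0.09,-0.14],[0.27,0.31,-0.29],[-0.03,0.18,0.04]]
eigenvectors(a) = [[0.50+0.00j, -0.34+0.00j, -0.34-0.00j],[(0.76+0j), (-0.54-0.35j), -0.54+0.35j],[(0.42+0j), (-0.69+0j), -0.69-0.00j]]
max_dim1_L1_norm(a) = 0.87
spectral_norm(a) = 0.60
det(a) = 0.01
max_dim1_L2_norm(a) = 0.5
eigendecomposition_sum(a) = [[0.54-0.00j,(0.01+0j),-0.27-0.00j], [(0.82-0j),(0.01+0j),-0.41-0.00j], [0.45-0.00j,0.01+0.00j,-0.23-0.00j]] + [[-0.12+0.08j, 0.04-0.08j, (0.07+0.04j)], [(-0.27+0.01j), (0.15-0.08j), 0.06+0.14j], [(-0.24+0.17j), 0.09-0.16j, (0.13+0.09j)]] + [[(-0.12-0.08j), (0.04+0.08j), (0.07-0.04j)], [-0.27-0.01j, (0.15+0.08j), 0.06-0.14j], [-0.24-0.17j, (0.09+0.16j), (0.13-0.09j)]]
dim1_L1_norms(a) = [0.54, 0.87, 0.25]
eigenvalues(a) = [(0.33+0j), (0.17+0.09j), (0.17-0.09j)]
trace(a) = 0.66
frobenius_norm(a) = 0.64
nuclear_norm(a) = 0.90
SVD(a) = [[-0.54, 0.56, 0.62],[-0.83, -0.28, -0.48],[-0.1, -0.78, 0.62]] @ diag([0.597304843785428, 0.2162907999673262, 0.09080315765412318]) @ [[-0.65, -0.54, 0.53],  [0.57, -0.81, -0.14],  [0.5, 0.21, 0.84]]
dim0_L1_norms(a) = [0.61, 0.58, 0.47]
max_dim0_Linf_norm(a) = 0.31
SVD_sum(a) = [[0.21,  0.18,  -0.17], [0.33,  0.27,  -0.26], [0.04,  0.03,  -0.03]] + [[0.07, -0.1, -0.02], [-0.03, 0.05, 0.01], [-0.1, 0.14, 0.02]] + [[0.03, 0.01, 0.05], [-0.02, -0.01, -0.04], [0.03, 0.01, 0.05]]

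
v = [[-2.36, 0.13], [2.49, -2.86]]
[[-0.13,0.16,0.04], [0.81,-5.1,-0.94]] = v @[[0.04, 0.03, -0.00], [-0.25, 1.81, 0.33]]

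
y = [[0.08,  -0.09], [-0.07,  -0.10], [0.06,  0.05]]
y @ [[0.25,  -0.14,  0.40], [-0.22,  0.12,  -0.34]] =[[0.04, -0.02, 0.06], [0.00, -0.0, 0.01], [0.0, -0.00, 0.01]]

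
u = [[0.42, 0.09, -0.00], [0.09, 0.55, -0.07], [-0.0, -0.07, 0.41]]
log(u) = [[-0.89, 0.19, 0.02], [0.19, -0.62, -0.15], [0.02, -0.15, -0.9]]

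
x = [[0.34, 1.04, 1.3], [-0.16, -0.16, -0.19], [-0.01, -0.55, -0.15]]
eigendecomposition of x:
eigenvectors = [[0.90+0.00j, 0.90-0.00j, (0.87+0j)], [(-0.01+0.23j), -0.01-0.23j, (-0.36+0j)], [(-0.36+0.05j), -0.36-0.05j, (0.33+0j)]]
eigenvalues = [(-0.19+0.34j), (-0.19-0.34j), (0.41+0j)]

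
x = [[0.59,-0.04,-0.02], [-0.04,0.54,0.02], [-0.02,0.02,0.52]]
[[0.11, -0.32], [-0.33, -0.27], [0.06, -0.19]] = x @ [[0.15,-0.59], [-0.60,-0.53], [0.15,-0.36]]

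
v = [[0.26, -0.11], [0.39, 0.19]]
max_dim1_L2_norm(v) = 0.43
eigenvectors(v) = [[0.08+0.46j, 0.08-0.46j], [0.88+0.00j, (0.88-0j)]]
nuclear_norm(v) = 0.67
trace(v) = 0.45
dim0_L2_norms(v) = [0.47, 0.22]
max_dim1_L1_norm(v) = 0.58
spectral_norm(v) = 0.48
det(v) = 0.09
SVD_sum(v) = [[0.22, 0.05], [0.41, 0.1]] + [[0.04, -0.16], [-0.02, 0.09]]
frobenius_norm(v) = 0.52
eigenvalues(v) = [(0.22+0.2j), (0.22-0.2j)]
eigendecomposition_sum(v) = [[0.13+0.08j, (-0.06+0.06j)], [0.19-0.21j, 0.09+0.12j]] + [[0.13-0.08j, -0.06-0.06j], [(0.19+0.21j), 0.09-0.12j]]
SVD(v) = [[-0.47, -0.88],[-0.88, 0.47]] @ diag([0.4806492980734609, 0.19203190428022462]) @ [[-0.97, -0.24], [-0.24, 0.97]]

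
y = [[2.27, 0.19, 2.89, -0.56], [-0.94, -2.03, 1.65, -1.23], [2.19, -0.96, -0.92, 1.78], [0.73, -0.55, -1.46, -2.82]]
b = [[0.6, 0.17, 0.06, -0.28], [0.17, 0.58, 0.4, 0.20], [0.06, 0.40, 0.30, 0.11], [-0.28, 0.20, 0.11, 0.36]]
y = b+[[1.67, 0.02, 2.83, -0.28], [-1.11, -2.61, 1.25, -1.43], [2.13, -1.36, -1.22, 1.67], [1.01, -0.75, -1.57, -3.18]]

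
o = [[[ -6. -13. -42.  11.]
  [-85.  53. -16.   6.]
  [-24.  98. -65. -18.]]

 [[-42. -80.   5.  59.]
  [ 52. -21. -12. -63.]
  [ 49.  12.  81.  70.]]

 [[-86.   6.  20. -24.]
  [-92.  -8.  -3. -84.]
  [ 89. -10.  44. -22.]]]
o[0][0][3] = 11.0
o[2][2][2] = 44.0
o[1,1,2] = -12.0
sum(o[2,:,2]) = 61.0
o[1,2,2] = 81.0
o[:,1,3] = [6.0, -63.0, -84.0]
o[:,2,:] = [[-24.0, 98.0, -65.0, -18.0], [49.0, 12.0, 81.0, 70.0], [89.0, -10.0, 44.0, -22.0]]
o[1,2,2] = 81.0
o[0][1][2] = -16.0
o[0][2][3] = -18.0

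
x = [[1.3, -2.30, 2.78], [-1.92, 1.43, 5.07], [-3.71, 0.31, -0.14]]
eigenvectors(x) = [[-0.35+0.00j, 0.52+0.18j, (0.52-0.18j)], [0.87+0.00j, 0.65+0.00j, (0.65-0j)], [(0.35+0j), (-0.09+0.52j), (-0.09-0.52j)]]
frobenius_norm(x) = 7.75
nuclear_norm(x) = 12.50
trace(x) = 2.59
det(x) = 54.67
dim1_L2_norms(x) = [3.84, 5.61, 3.73]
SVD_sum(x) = [[-0.66, 0.21, 1.71], [-2.0, 0.63, 5.14], [-0.45, 0.14, 1.15]] + [[2.55,-1.31,1.15], [-0.25,0.13,-0.11], [-2.68,1.37,-1.21]] + [[-0.58, -1.2, -0.08],[0.32, 0.67, 0.04],[-0.58, -1.21, -0.08]]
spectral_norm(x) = 5.98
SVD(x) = [[0.31,-0.69,0.66], [0.93,0.07,-0.37], [0.21,0.72,0.66]] @ diag([5.977518717860377, 4.487783683431467, 2.0380057871250274]) @ [[-0.36, 0.11, 0.93], [-0.83, 0.42, -0.37], [-0.43, -0.90, -0.06]]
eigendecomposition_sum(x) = [[1.21+0.00j, (-1.03+0j), -0.43+0.00j],[(-3.05-0j), 2.60-0.00j, (1.08+0j)],[(-1.24-0j), (1.06-0j), (0.44+0j)]] + [[0.05+1.33j,-0.63+0.30j,1.60+0.57j], [0.56+1.46j,(-0.59+0.57j),(2+0.01j)], [(-1.24+0.24j),-0.37-0.55j,-0.29+1.59j]] + [[0.05-1.33j, (-0.63-0.3j), (1.6-0.57j)],  [0.56-1.46j, -0.59-0.57j, 2.00-0.01j],  [(-1.24-0.24j), -0.37+0.55j, -0.29-1.59j]]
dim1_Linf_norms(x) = [2.78, 5.07, 3.71]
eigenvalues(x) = [(4.25+0j), (-0.83+3.49j), (-0.83-3.49j)]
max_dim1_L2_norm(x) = 5.61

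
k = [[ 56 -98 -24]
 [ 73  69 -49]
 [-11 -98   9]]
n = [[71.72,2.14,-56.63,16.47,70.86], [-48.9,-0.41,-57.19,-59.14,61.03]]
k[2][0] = -11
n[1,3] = -59.14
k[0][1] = -98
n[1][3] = -59.14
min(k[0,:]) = -98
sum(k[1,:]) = 93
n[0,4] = 70.86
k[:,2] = [-24, -49, 9]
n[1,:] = [-48.9, -0.41, -57.19, -59.14, 61.03]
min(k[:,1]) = -98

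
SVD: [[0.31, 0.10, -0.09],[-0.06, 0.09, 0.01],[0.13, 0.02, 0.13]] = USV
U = [[-0.94, -0.33, 0.07], [0.1, -0.08, 0.99], [-0.32, 0.94, 0.11]]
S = [0.35, 0.15, 0.1]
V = [[-0.96, -0.26, 0.12], [0.16, -0.14, 0.98], [-0.24, 0.96, 0.17]]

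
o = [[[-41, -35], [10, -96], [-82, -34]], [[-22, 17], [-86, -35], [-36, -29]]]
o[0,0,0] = -41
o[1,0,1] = 17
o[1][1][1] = -35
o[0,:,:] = [[-41, -35], [10, -96], [-82, -34]]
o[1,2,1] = -29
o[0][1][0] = 10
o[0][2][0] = -82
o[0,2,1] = -34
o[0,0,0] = -41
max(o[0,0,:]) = -35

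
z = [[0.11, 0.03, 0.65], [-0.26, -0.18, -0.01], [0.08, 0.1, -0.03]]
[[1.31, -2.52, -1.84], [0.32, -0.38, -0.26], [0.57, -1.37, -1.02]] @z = [[0.65, 0.31, 0.93], [0.11, 0.05, 0.22], [0.34, 0.16, 0.41]]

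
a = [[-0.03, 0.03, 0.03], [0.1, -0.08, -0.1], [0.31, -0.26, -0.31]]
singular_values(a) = [0.54, 0.01, 0.0]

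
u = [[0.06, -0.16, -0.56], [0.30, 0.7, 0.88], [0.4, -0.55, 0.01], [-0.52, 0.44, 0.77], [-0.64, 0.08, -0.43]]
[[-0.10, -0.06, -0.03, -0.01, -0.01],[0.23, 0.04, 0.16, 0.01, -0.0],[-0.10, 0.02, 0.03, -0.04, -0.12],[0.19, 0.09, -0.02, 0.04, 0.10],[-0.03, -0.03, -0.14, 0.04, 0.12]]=u@ [[-0.02,-0.05,0.18,-0.05,-0.15], [0.17,-0.07,0.07,0.04,0.1], [0.13,0.12,0.06,-0.0,-0.03]]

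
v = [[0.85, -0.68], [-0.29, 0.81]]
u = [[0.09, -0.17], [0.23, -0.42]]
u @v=[[0.13,-0.20],[0.32,-0.5]]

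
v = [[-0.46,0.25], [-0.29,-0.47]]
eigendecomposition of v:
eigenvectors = [[-0.01-0.68j, -0.01+0.68j],[0.73+0.00j, (0.73-0j)]]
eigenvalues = [(-0.46+0.27j), (-0.46-0.27j)]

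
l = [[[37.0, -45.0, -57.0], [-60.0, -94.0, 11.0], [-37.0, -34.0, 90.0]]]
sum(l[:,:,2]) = 44.0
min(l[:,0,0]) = 37.0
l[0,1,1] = -94.0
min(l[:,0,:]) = -57.0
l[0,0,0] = 37.0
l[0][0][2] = -57.0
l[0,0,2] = -57.0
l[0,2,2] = 90.0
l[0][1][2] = 11.0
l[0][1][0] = -60.0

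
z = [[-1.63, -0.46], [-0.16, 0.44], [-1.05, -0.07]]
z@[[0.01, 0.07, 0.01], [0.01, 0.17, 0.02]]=[[-0.02, -0.19, -0.03], [0.00, 0.06, 0.01], [-0.01, -0.09, -0.01]]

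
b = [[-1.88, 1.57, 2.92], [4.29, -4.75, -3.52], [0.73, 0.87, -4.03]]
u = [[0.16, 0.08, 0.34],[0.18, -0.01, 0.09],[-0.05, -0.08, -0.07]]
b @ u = [[-0.16, -0.40, -0.7],[0.01, 0.67, 1.28],[0.47, 0.37, 0.61]]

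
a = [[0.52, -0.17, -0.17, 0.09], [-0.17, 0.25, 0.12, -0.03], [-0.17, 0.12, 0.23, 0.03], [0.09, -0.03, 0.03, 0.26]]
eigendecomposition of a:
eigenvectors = [[0.81,-0.20,0.53,0.14], [-0.41,0.47,0.76,0.18], [-0.38,-0.78,0.17,0.46], [0.17,0.35,-0.34,0.86]]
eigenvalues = [0.71, 0.1, 0.17, 0.28]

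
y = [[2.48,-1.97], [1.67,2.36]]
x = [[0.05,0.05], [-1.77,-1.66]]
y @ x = [[3.61, 3.39], [-4.09, -3.83]]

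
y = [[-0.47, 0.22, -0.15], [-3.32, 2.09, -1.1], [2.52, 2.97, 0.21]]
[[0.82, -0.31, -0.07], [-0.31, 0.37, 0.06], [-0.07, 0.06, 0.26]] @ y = [[0.47, -0.68, 0.2], [-0.93, 0.88, -0.35], [0.49, 0.88, -0.00]]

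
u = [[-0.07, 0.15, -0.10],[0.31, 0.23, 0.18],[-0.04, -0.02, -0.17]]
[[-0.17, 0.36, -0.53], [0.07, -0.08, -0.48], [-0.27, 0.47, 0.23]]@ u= [[0.14, 0.07, 0.17], [-0.01, 0.00, 0.06], [0.16, 0.06, 0.07]]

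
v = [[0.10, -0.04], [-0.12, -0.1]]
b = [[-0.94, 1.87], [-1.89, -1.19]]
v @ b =[[-0.02, 0.23],[0.30, -0.11]]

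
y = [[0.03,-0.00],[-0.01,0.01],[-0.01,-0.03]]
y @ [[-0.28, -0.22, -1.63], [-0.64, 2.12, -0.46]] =[[-0.01, -0.01, -0.05], [-0.0, 0.02, 0.01], [0.02, -0.06, 0.03]]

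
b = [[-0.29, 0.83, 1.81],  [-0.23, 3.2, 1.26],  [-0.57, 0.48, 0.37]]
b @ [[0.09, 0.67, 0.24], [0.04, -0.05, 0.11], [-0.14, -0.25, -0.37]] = [[-0.25, -0.69, -0.65], [-0.07, -0.63, -0.17], [-0.08, -0.50, -0.22]]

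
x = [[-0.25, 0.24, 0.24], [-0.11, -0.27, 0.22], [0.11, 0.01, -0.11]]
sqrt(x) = [[0.12,  0.55,  -0.15], [-0.45,  0.26,  0.49], [0.13,  -0.19,  0.05]]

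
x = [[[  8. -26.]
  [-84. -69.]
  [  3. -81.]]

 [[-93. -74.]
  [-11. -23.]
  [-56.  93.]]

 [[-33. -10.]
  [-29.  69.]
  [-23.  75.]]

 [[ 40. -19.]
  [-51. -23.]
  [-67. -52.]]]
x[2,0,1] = -10.0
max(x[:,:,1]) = 93.0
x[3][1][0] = -51.0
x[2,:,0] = [-33.0, -29.0, -23.0]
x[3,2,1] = -52.0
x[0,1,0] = -84.0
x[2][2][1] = 75.0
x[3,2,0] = -67.0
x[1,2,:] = [-56.0, 93.0]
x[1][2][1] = 93.0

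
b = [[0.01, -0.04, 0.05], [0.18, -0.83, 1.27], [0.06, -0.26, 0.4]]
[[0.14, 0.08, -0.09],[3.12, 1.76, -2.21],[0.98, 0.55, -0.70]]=b @ [[0.40,-0.52,-1.26],[-1.49,-1.42,0.08],[1.43,0.53,-1.51]]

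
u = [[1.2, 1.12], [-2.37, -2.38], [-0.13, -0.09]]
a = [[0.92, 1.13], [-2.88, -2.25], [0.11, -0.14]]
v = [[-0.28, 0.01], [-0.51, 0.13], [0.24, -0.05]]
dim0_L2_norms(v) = [0.63, 0.14]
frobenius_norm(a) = 3.94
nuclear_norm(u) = 3.80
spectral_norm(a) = 3.92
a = v + u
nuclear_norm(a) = 4.27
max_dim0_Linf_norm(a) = 2.88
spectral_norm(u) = 3.74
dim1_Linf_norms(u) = [1.2, 2.38, 0.13]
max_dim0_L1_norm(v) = 1.03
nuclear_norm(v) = 0.70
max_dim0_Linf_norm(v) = 0.51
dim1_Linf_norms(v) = [0.28, 0.51, 0.24]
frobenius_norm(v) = 0.64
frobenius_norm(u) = 3.74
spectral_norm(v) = 0.64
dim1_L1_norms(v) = [0.29, 0.64, 0.29]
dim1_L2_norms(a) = [1.46, 3.65, 0.18]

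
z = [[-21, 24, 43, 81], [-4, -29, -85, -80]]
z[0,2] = 43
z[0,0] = -21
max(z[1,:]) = -4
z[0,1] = 24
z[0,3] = 81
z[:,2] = [43, -85]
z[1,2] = -85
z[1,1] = -29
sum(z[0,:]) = 127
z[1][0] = -4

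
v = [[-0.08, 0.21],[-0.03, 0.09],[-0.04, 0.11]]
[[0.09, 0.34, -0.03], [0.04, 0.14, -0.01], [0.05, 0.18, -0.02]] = v @ [[0.1,  -0.35,  0.19], [0.45,  1.47,  -0.08]]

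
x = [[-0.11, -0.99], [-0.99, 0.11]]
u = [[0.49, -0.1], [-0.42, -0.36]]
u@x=[[0.05,-0.5], [0.40,0.38]]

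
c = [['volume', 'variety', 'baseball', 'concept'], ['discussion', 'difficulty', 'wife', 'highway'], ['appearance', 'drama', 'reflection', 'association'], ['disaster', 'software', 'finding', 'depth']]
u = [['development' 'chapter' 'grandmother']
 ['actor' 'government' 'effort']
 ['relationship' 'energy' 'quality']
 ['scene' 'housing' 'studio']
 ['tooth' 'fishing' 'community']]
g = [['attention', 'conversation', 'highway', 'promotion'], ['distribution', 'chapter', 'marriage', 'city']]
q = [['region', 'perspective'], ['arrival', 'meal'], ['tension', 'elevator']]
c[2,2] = 'reflection'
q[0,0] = 'region'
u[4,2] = 'community'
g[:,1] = ['conversation', 'chapter']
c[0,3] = 'concept'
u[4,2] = 'community'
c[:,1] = ['variety', 'difficulty', 'drama', 'software']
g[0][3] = 'promotion'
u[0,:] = ['development', 'chapter', 'grandmother']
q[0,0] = 'region'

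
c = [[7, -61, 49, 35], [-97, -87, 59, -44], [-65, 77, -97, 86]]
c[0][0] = 7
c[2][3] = 86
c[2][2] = -97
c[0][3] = 35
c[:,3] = [35, -44, 86]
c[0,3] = 35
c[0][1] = -61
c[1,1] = -87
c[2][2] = -97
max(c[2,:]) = 86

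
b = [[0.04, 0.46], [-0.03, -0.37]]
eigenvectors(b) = [[1.00,-0.78], [-0.08,0.63]]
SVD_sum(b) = [[0.04, 0.46], [-0.03, -0.37]] + [[0.0, -0.00], [0.00, -0.00]]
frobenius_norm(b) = 0.59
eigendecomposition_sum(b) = [[0.00, 0.00], [-0.0, -0.00]] + [[0.04, 0.46], [-0.03, -0.37]]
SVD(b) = [[-0.78, 0.63], [0.63, 0.78]] @ diag([0.5924501253050977, 0.0016879057954203723]) @ [[-0.08,-1.00], [1.00,-0.08]]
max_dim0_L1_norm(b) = 0.83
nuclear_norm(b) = 0.59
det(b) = -0.00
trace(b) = -0.33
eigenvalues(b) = [0.0, -0.33]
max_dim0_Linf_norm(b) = 0.46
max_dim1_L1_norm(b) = 0.5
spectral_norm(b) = 0.59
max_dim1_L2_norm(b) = 0.46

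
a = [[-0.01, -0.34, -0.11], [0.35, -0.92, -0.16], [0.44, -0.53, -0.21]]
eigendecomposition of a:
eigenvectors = [[(0.39+0j), (0.15-0.44j), (0.15+0.44j)], [0.82+0.00j, 0.22-0.23j, (0.22+0.23j)], [(0.42+0j), -0.83+0.00j, -0.83-0.00j]]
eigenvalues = [(-0.83+0j), (-0.15+0.09j), (-0.15-0.09j)]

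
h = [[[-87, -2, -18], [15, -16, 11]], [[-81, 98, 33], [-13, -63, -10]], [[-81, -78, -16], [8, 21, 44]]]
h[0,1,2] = 11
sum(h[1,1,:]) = -86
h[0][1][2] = 11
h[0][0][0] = -87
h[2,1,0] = 8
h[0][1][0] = 15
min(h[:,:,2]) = -18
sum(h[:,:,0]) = -239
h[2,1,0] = 8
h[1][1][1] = -63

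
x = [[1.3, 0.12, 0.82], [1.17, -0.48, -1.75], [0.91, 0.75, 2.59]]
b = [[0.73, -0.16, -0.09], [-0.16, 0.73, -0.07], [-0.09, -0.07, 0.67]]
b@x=[[0.68, 0.10, 0.65], [0.58, -0.42, -1.59], [0.41, 0.53, 1.78]]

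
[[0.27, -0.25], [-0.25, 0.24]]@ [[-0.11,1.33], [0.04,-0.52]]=[[-0.04, 0.49], [0.04, -0.46]]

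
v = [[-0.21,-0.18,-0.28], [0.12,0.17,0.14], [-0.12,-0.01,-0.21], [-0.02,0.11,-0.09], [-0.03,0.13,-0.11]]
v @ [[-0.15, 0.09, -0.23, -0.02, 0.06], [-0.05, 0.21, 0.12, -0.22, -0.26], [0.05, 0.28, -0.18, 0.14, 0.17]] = [[0.03,-0.14,0.08,0.0,-0.01], [-0.02,0.09,-0.03,-0.02,-0.01], [0.01,-0.07,0.06,-0.02,-0.04], [-0.01,-0.0,0.03,-0.04,-0.05], [-0.01,-0.01,0.04,-0.04,-0.05]]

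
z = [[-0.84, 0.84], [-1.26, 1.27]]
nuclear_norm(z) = 2.15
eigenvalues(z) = [-0.02, 0.45]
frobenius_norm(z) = 2.15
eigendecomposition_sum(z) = [[-0.05, 0.03], [-0.05, 0.03]] + [[-0.79, 0.81], [-1.21, 1.24]]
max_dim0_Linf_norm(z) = 1.27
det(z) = -0.01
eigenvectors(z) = [[-0.72, -0.55], [-0.70, -0.84]]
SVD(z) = [[-0.55, -0.83], [-0.83, 0.55]] @ diag([2.14748334096788, 0.003911555372631558]) @ [[0.71, -0.71], [0.71, 0.71]]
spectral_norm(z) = 2.15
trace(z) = 0.43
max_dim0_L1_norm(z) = 2.11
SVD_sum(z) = [[-0.84, 0.84], [-1.26, 1.27]] + [[-0.00,  -0.0],[0.00,  0.00]]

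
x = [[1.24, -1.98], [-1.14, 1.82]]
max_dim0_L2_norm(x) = 2.69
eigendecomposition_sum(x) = [[-0.0, -0.0],  [-0.0, -0.0]] + [[1.24,-1.98], [-1.14,1.82]]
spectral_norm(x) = 3.17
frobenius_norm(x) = 3.17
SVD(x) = [[-0.74, 0.68], [0.68, 0.74]] @ diag([3.173326328020997, 0.0001260506984321166]) @ [[-0.53,0.85], [-0.85,-0.53]]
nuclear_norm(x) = 3.17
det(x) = -0.00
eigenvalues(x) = [-0.0, 3.06]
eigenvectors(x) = [[-0.85, 0.74], [-0.53, -0.68]]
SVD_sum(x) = [[1.24, -1.98], [-1.14, 1.82]] + [[-0.00, -0.0], [-0.00, -0.0]]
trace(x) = 3.06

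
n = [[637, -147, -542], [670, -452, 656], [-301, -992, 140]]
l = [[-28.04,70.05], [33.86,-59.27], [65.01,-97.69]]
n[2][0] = -301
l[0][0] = -28.04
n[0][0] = 637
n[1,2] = 656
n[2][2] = 140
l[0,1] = 70.05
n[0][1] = -147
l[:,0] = [-28.04, 33.86, 65.01]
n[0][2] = -542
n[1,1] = -452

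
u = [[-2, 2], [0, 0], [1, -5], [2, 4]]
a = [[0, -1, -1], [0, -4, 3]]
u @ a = [[0, -6, 8], [0, 0, 0], [0, 19, -16], [0, -18, 10]]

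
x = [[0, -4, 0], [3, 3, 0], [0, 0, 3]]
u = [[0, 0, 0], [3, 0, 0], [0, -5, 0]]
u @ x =[[0, 0, 0], [0, -12, 0], [-15, -15, 0]]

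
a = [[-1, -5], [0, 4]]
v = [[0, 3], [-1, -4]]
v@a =[[0, 12], [1, -11]]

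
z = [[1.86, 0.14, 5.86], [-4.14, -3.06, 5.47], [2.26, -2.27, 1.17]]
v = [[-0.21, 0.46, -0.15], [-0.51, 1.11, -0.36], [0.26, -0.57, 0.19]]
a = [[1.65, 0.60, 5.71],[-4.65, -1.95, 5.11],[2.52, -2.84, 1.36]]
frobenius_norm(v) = 1.53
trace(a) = 1.06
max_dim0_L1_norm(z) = 12.5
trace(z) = -0.03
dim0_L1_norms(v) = [0.98, 2.14, 0.7]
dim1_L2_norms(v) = [0.53, 1.27, 0.65]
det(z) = 114.44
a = z + v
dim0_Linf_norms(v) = [0.51, 1.11, 0.36]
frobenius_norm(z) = 10.29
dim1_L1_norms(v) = [0.82, 1.98, 1.02]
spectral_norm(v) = 1.53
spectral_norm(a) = 8.14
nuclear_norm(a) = 16.52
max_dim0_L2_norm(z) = 8.1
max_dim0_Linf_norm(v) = 1.11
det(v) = 0.00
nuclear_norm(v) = 1.53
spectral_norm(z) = 8.61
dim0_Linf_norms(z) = [4.14, 3.06, 5.86]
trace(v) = 1.09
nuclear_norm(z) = 16.25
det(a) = 134.56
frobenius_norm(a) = 10.17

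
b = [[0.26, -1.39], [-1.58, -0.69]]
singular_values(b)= [1.79, 1.32]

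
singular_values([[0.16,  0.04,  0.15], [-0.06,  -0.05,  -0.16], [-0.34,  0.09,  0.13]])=[0.39, 0.27, 0.0]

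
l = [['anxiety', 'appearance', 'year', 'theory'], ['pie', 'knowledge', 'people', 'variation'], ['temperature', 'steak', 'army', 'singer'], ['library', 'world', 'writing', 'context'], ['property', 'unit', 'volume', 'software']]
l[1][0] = 'pie'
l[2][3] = 'singer'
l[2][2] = 'army'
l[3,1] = 'world'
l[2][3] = 'singer'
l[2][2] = 'army'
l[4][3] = 'software'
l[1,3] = 'variation'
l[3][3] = 'context'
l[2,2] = 'army'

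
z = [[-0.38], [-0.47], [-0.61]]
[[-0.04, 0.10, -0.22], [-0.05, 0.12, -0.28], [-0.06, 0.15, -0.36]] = z @ [[0.1, -0.25, 0.59]]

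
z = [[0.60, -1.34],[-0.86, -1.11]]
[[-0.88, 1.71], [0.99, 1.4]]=z@[[-1.27, 0.01], [0.09, -1.27]]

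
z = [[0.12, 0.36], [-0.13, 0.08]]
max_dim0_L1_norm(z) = 0.44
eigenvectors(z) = [[0.86+0.00j, (0.86-0j)], [(-0.05+0.51j), -0.05-0.51j]]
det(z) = 0.06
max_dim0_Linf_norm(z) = 0.36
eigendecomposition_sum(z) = [[(0.06+0.1j), (0.18-0.08j)], [-0.06+0.03j, 0.04+0.11j]] + [[(0.06-0.1j),0.18+0.08j],  [-0.06-0.03j,(0.04-0.11j)]]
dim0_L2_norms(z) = [0.18, 0.37]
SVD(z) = [[0.99,0.11], [0.11,-0.99]] @ diag([0.38134854774727245, 0.14789619714869728]) @ [[0.28, 0.96], [0.96, -0.28]]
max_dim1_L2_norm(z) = 0.38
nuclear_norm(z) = 0.53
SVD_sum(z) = [[0.10, 0.36], [0.01, 0.04]] + [[0.02, -0.00], [-0.14, 0.04]]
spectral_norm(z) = 0.38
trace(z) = 0.20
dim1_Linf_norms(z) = [0.36, 0.13]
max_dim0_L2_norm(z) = 0.37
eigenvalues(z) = [(0.1+0.22j), (0.1-0.22j)]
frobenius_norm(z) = 0.41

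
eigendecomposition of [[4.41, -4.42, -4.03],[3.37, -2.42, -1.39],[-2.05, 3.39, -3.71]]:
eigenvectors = [[(-0.79+0j), (-0.79-0j), (0.4+0j)],[-0.54+0.25j, -0.54-0.25j, -0.02+0.00j],[0.02+0.16j, (0.02-0.16j), 0.92+0.00j]]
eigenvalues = [(1.48+2.23j), (1.48-2.23j), (-4.68+0j)]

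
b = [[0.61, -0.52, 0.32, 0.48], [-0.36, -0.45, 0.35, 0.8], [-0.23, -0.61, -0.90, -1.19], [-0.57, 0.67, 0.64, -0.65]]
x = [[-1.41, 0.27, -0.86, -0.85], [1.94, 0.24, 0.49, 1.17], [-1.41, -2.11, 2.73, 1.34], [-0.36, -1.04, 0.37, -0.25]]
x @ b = [[-0.28,0.57,-0.13,1.12],[0.32,-0.63,1.01,-0.22],[-1.49,0.92,-2.79,-6.48],[0.21,0.26,-0.97,-1.28]]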